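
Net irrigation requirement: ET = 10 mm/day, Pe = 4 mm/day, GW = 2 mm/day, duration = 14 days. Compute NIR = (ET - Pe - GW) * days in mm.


Daily deficit = ET - Pe - GW = 10 - 4 - 2 = 4 mm/day
NIR = 4 * 14 = 56 mm

56.0000 mm


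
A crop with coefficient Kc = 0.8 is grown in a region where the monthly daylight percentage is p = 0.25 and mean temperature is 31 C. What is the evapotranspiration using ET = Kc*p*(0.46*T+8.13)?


ET = Kc * p * (0.46*T + 8.13)
ET = 0.8 * 0.25 * (0.46*31 + 8.13)
ET = 0.8 * 0.25 * 22.3900

4.4780 mm/day


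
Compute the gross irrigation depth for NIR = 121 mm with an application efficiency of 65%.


Ea = 65% = 0.65
GID = NIR / Ea = 121 / 0.65 = 186.1538 mm

186.1538 mm


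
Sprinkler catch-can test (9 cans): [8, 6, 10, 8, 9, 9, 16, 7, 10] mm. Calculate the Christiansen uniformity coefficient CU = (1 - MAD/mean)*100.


mean = 9.222222 mm
MAD = 1.851852 mm
CU = (1 - 1.851852/9.222222)*100

79.9197 %


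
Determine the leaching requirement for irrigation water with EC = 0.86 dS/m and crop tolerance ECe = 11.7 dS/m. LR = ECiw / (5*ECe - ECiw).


LR = ECiw / (5*ECe - ECiw)
LR = 0.86 / (5*11.7 - 0.86)
LR = 0.86 / 57.6400

0.0149


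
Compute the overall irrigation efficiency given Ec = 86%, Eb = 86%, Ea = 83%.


Ec = 0.86, Eb = 0.86, Ea = 0.83
E = 0.86 * 0.86 * 0.83 * 100 = 61.3868%

61.3868 %


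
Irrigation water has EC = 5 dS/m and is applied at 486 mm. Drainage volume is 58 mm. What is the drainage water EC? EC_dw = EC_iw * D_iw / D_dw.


EC_dw = EC_iw * D_iw / D_dw
EC_dw = 5 * 486 / 58
EC_dw = 2430 / 58

41.8966 dS/m


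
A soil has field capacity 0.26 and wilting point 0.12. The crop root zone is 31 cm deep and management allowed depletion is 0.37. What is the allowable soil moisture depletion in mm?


SMD = (FC - PWP) * d * MAD * 10
SMD = (0.26 - 0.12) * 31 * 0.37 * 10
SMD = 0.1400 * 31 * 0.37 * 10

16.0580 mm


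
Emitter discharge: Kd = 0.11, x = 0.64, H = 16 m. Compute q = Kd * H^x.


q = Kd * H^x = 0.11 * 16^0.64 = 0.11 * 5.897077

0.6487 L/h


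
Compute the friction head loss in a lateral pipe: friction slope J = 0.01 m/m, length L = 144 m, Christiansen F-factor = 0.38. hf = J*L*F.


hf = J * L * F = 0.01 * 144 * 0.38 = 0.5472 m

0.5472 m


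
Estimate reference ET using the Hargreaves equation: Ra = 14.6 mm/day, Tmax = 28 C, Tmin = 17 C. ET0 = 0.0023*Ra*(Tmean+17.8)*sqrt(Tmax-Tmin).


Tmean = (Tmax + Tmin)/2 = (28 + 17)/2 = 22.5
ET0 = 0.0023 * 14.6 * (22.5 + 17.8) * sqrt(28 - 17)
ET0 = 0.0023 * 14.6 * 40.3 * 3.316625

4.4883 mm/day


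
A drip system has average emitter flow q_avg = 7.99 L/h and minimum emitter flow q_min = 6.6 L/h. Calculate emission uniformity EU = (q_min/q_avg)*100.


EU = (q_min/q_avg)*100 = (6.6/7.99)*100 = 82.6033%

82.6033 %


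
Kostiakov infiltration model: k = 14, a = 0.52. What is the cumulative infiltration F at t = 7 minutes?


F = k * t^a = 14 * 7^0.52
F = 14 * 2.750749

38.5105 mm


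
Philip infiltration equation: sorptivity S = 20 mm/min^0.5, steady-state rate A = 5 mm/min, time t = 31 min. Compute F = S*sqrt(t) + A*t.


F = S*sqrt(t) + A*t
F = 20*sqrt(31) + 5*31
F = 20*5.567764 + 155

266.3553 mm


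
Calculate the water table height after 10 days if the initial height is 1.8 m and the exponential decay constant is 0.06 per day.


m = m0 * exp(-k*t)
m = 1.8 * exp(-0.06 * 10)
m = 1.8 * exp(-0.6000)

0.9879 m


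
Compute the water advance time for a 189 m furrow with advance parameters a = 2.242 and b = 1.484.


t = (L/a)^(1/b)
t = (189/2.242)^(1/1.484)
t = 84.299732^(1/1.484)

19.8484 min


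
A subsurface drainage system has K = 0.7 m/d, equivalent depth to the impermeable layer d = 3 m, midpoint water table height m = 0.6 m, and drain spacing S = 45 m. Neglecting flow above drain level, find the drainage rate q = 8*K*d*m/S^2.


q = 8*K*d*m/S^2
q = 8*0.7*3*0.6/45^2
q = 10.0800 / 2025

0.0050 m/d


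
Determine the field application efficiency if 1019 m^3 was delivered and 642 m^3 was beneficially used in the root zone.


Ea = V_root / V_field * 100 = 642 / 1019 * 100 = 63.0029%

63.0029 %


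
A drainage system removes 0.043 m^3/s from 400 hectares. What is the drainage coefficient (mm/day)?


DC = Q * 86400 / (A * 10000) * 1000
DC = 0.043 * 86400 / (400 * 10000) * 1000
DC = 3715200.0000 / 4000000

0.9288 mm/day


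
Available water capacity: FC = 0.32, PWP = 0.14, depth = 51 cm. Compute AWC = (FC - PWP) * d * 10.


AWC = (FC - PWP) * d * 10
AWC = (0.32 - 0.14) * 51 * 10
AWC = 0.1800 * 51 * 10

91.8000 mm


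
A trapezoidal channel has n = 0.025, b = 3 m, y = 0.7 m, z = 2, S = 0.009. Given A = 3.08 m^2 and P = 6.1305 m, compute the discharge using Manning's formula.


R = A/P = 3.08/6.1305 = 0.502406
Q = (1/0.025) * 3.08 * 0.502406^(2/3) * 0.009^0.5

7.3864 m^3/s


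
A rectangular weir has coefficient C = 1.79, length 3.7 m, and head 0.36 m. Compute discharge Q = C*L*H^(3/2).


Q = C * L * H^(3/2) = 1.79 * 3.7 * 0.36^1.5 = 1.79 * 3.7 * 0.216000

1.4306 m^3/s


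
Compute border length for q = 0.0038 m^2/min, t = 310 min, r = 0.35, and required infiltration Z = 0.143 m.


L = q*t/((1+r)*Z)
L = 0.0038*310/((1+0.35)*0.143)
L = 1.178/0.19305

6.1020 m


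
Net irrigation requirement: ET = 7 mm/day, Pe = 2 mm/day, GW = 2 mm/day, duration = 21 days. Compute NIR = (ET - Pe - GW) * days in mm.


Daily deficit = ET - Pe - GW = 7 - 2 - 2 = 3 mm/day
NIR = 3 * 21 = 63 mm

63.0000 mm


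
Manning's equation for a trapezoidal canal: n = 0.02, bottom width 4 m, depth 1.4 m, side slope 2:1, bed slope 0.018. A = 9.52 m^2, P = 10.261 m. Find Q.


R = A/P = 9.52/10.261 = 0.927785
Q = (1/0.02) * 9.52 * 0.927785^(2/3) * 0.018^0.5

60.7493 m^3/s


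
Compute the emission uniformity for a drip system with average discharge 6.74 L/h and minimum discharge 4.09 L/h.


EU = (q_min/q_avg)*100 = (4.09/6.74)*100 = 60.6825%

60.6825 %


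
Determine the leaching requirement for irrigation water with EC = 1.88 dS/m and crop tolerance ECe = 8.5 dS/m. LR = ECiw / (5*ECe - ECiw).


LR = ECiw / (5*ECe - ECiw)
LR = 1.88 / (5*8.5 - 1.88)
LR = 1.88 / 40.6200

0.0463


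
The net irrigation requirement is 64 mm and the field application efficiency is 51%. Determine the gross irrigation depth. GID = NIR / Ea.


Ea = 51% = 0.51
GID = NIR / Ea = 64 / 0.51 = 125.4902 mm

125.4902 mm


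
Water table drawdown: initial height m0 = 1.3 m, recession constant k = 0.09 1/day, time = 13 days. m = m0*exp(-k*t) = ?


m = m0 * exp(-k*t)
m = 1.3 * exp(-0.09 * 13)
m = 1.3 * exp(-1.1700)

0.4035 m


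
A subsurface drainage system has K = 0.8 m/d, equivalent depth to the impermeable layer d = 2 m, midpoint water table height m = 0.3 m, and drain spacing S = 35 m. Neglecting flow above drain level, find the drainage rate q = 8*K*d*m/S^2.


q = 8*K*d*m/S^2
q = 8*0.8*2*0.3/35^2
q = 3.8400 / 1225

0.0031 m/d


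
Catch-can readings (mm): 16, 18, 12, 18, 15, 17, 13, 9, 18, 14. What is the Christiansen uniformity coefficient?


mean = 15.000000 mm
MAD = 2.400000 mm
CU = (1 - 2.400000/15.000000)*100

84.0000 %


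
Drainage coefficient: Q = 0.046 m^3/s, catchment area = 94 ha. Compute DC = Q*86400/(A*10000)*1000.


DC = Q * 86400 / (A * 10000) * 1000
DC = 0.046 * 86400 / (94 * 10000) * 1000
DC = 3974400.0000 / 940000

4.2281 mm/day


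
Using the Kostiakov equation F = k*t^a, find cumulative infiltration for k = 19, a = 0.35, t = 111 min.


F = k * t^a = 19 * 111^0.35
F = 19 * 5.198320

98.7681 mm


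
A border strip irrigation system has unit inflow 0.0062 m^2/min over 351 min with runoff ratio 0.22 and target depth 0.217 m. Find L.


L = q*t/((1+r)*Z)
L = 0.0062*351/((1+0.22)*0.217)
L = 2.1762/0.26474

8.2201 m


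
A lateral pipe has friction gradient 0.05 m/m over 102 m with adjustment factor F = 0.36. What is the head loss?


hf = J * L * F = 0.05 * 102 * 0.36 = 1.8360 m

1.8360 m


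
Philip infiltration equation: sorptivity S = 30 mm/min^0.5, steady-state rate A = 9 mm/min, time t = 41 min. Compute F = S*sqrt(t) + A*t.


F = S*sqrt(t) + A*t
F = 30*sqrt(41) + 9*41
F = 30*6.403124 + 369

561.0937 mm


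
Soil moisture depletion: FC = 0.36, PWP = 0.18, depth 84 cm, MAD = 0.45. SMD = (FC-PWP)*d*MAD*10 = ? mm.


SMD = (FC - PWP) * d * MAD * 10
SMD = (0.36 - 0.18) * 84 * 0.45 * 10
SMD = 0.1800 * 84 * 0.45 * 10

68.0400 mm


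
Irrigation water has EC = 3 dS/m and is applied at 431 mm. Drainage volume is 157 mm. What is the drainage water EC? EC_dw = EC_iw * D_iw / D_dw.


EC_dw = EC_iw * D_iw / D_dw
EC_dw = 3 * 431 / 157
EC_dw = 1293 / 157

8.2357 dS/m


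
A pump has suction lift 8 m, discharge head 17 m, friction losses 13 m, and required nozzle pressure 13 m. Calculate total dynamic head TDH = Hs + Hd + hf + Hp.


TDH = Hs + Hd + hf + Hp = 8 + 17 + 13 + 13 = 51

51 m


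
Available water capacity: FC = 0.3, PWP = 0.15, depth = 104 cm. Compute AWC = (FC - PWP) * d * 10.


AWC = (FC - PWP) * d * 10
AWC = (0.3 - 0.15) * 104 * 10
AWC = 0.1500 * 104 * 10

156.0000 mm


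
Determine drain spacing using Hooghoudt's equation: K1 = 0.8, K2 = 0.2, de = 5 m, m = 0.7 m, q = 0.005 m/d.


S^2 = 8*K2*de*m/q + 4*K1*m^2/q
S^2 = 8*0.2*5*0.7/0.005 + 4*0.8*0.7^2/0.005
S = sqrt(1433.6000)

37.8629 m


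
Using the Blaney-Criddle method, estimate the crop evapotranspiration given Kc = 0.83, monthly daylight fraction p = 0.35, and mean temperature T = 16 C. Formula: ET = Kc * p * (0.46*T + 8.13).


ET = Kc * p * (0.46*T + 8.13)
ET = 0.83 * 0.35 * (0.46*16 + 8.13)
ET = 0.83 * 0.35 * 15.4900

4.4998 mm/day


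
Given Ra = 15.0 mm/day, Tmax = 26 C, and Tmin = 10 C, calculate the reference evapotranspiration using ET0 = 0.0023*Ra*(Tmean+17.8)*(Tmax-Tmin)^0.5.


Tmean = (Tmax + Tmin)/2 = (26 + 10)/2 = 18.0
ET0 = 0.0023 * 15.0 * (18.0 + 17.8) * sqrt(26 - 10)
ET0 = 0.0023 * 15.0 * 35.8 * 4.000000

4.9404 mm/day


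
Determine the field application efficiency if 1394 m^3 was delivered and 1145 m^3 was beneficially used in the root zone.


Ea = V_root / V_field * 100 = 1145 / 1394 * 100 = 82.1377%

82.1377 %


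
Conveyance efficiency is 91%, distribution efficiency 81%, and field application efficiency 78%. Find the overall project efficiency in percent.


Ec = 0.91, Eb = 0.81, Ea = 0.78
E = 0.91 * 0.81 * 0.78 * 100 = 57.4938%

57.4938 %


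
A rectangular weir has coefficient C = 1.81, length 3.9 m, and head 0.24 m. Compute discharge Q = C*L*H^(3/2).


Q = C * L * H^(3/2) = 1.81 * 3.9 * 0.24^1.5 = 1.81 * 3.9 * 0.117576

0.8300 m^3/s


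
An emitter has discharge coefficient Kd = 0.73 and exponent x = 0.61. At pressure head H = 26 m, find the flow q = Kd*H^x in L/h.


q = Kd * H^x = 0.73 * 26^0.61 = 0.73 * 7.296822

5.3267 L/h


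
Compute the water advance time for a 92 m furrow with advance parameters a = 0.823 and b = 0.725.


t = (L/a)^(1/b)
t = (92/0.823)^(1/0.725)
t = 111.786148^(1/0.725)

668.9024 min


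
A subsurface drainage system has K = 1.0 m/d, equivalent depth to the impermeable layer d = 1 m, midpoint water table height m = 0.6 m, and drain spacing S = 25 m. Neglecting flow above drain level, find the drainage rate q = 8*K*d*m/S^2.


q = 8*K*d*m/S^2
q = 8*1.0*1*0.6/25^2
q = 4.8000 / 625

0.0077 m/d


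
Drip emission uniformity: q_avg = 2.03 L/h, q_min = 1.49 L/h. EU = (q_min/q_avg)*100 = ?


EU = (q_min/q_avg)*100 = (1.49/2.03)*100 = 73.3990%

73.3990 %


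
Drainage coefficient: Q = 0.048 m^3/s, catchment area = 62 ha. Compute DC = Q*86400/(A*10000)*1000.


DC = Q * 86400 / (A * 10000) * 1000
DC = 0.048 * 86400 / (62 * 10000) * 1000
DC = 4147200.0000 / 620000

6.6890 mm/day


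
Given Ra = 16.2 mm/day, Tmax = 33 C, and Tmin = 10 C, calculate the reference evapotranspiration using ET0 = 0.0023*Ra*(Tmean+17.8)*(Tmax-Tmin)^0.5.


Tmean = (Tmax + Tmin)/2 = (33 + 10)/2 = 21.5
ET0 = 0.0023 * 16.2 * (21.5 + 17.8) * sqrt(33 - 10)
ET0 = 0.0023 * 16.2 * 39.3 * 4.795832

7.0226 mm/day


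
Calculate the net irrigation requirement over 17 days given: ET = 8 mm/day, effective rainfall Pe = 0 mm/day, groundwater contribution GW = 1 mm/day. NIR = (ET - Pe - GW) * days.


Daily deficit = ET - Pe - GW = 8 - 0 - 1 = 7 mm/day
NIR = 7 * 17 = 119 mm

119.0000 mm


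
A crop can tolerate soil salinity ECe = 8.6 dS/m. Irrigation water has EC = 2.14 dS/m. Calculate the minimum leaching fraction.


LR = ECiw / (5*ECe - ECiw)
LR = 2.14 / (5*8.6 - 2.14)
LR = 2.14 / 40.8600

0.0524


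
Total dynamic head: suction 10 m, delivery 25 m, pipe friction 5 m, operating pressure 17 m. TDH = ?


TDH = Hs + Hd + hf + Hp = 10 + 25 + 5 + 17 = 57

57 m


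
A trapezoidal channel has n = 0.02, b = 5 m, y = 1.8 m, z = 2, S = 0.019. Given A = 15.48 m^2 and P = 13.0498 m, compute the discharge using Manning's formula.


R = A/P = 15.48/13.0498 = 1.186225
Q = (1/0.02) * 15.48 * 1.186225^(2/3) * 0.019^0.5

119.5535 m^3/s


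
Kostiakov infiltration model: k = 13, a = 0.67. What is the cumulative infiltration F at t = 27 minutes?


F = k * t^a = 13 * 27^0.67
F = 13 * 9.099420

118.2925 mm


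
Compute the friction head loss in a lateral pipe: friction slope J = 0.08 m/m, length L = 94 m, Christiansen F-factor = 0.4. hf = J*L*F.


hf = J * L * F = 0.08 * 94 * 0.4 = 3.0080 m

3.0080 m


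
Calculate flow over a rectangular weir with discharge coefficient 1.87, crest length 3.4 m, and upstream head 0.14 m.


Q = C * L * H^(3/2) = 1.87 * 3.4 * 0.14^1.5 = 1.87 * 3.4 * 0.052383

0.3331 m^3/s


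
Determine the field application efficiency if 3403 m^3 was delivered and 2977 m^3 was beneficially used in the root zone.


Ea = V_root / V_field * 100 = 2977 / 3403 * 100 = 87.4816%

87.4816 %


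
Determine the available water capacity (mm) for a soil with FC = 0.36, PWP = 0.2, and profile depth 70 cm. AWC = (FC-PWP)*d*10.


AWC = (FC - PWP) * d * 10
AWC = (0.36 - 0.2) * 70 * 10
AWC = 0.1600 * 70 * 10

112.0000 mm


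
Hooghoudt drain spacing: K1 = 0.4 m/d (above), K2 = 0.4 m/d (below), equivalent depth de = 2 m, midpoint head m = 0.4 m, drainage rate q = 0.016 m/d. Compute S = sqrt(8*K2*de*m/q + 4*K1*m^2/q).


S^2 = 8*K2*de*m/q + 4*K1*m^2/q
S^2 = 8*0.4*2*0.4/0.016 + 4*0.4*0.4^2/0.016
S = sqrt(176.0000)

13.2665 m


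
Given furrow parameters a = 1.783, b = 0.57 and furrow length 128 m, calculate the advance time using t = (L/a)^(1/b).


t = (L/a)^(1/b)
t = (128/1.783)^(1/0.57)
t = 71.789119^(1/0.57)

1804.0277 min


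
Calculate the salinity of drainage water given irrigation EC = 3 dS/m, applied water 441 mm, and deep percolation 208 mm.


EC_dw = EC_iw * D_iw / D_dw
EC_dw = 3 * 441 / 208
EC_dw = 1323 / 208

6.3606 dS/m


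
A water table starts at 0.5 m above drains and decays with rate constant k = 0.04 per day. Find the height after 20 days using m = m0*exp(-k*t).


m = m0 * exp(-k*t)
m = 0.5 * exp(-0.04 * 20)
m = 0.5 * exp(-0.8000)

0.2247 m


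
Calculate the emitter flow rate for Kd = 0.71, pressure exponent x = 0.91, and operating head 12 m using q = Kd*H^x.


q = Kd * H^x = 0.71 * 12^0.91 = 0.71 * 9.595220

6.8126 L/h


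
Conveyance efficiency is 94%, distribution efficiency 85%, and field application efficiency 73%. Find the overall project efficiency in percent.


Ec = 0.94, Eb = 0.85, Ea = 0.73
E = 0.94 * 0.85 * 0.73 * 100 = 58.3270%

58.3270 %


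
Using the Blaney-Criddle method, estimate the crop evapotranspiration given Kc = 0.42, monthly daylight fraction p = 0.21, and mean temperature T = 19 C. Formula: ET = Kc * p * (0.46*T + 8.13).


ET = Kc * p * (0.46*T + 8.13)
ET = 0.42 * 0.21 * (0.46*19 + 8.13)
ET = 0.42 * 0.21 * 16.8700

1.4879 mm/day


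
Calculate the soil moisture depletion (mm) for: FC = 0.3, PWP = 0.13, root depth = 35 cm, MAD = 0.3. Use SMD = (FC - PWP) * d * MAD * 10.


SMD = (FC - PWP) * d * MAD * 10
SMD = (0.3 - 0.13) * 35 * 0.3 * 10
SMD = 0.1700 * 35 * 0.3 * 10

17.8500 mm


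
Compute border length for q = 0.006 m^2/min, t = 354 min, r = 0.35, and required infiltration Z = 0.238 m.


L = q*t/((1+r)*Z)
L = 0.006*354/((1+0.35)*0.238)
L = 2.124/0.3213

6.6106 m


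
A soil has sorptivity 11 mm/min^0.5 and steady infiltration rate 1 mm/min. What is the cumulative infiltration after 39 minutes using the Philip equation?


F = S*sqrt(t) + A*t
F = 11*sqrt(39) + 1*39
F = 11*6.244998 + 39

107.6950 mm


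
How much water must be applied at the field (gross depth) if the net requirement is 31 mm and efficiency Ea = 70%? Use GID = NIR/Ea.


Ea = 70% = 0.7
GID = NIR / Ea = 31 / 0.7 = 44.2857 mm

44.2857 mm


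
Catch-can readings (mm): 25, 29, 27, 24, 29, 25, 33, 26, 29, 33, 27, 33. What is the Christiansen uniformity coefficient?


mean = 28.333333 mm
MAD = 2.666667 mm
CU = (1 - 2.666667/28.333333)*100

90.5882 %


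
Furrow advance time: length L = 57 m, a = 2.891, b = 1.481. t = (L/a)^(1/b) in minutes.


t = (L/a)^(1/b)
t = (57/2.891)^(1/1.481)
t = 19.716361^(1/1.481)

7.4867 min


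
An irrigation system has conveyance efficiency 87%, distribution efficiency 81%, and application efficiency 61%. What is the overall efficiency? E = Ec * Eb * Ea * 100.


Ec = 0.87, Eb = 0.81, Ea = 0.61
E = 0.87 * 0.81 * 0.61 * 100 = 42.9867%

42.9867 %


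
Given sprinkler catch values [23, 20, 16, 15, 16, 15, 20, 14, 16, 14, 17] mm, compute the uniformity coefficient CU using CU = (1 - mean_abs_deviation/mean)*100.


mean = 16.909091 mm
MAD = 2.247934 mm
CU = (1 - 2.247934/16.909091)*100

86.7058 %


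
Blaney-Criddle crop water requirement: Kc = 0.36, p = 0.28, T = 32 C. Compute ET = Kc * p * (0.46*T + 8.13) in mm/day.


ET = Kc * p * (0.46*T + 8.13)
ET = 0.36 * 0.28 * (0.46*32 + 8.13)
ET = 0.36 * 0.28 * 22.8500

2.3033 mm/day


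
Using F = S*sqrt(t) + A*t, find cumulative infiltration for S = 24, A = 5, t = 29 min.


F = S*sqrt(t) + A*t
F = 24*sqrt(29) + 5*29
F = 24*5.385165 + 145

274.2440 mm


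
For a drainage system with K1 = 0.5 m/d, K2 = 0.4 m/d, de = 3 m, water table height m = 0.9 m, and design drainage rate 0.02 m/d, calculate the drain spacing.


S^2 = 8*K2*de*m/q + 4*K1*m^2/q
S^2 = 8*0.4*3*0.9/0.02 + 4*0.5*0.9^2/0.02
S = sqrt(513.0000)

22.6495 m


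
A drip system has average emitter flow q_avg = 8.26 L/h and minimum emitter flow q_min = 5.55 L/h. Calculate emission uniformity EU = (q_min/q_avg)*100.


EU = (q_min/q_avg)*100 = (5.55/8.26)*100 = 67.1913%

67.1913 %


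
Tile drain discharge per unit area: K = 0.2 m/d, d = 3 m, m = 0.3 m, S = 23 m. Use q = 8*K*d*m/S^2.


q = 8*K*d*m/S^2
q = 8*0.2*3*0.3/23^2
q = 1.4400 / 529

0.0027 m/d


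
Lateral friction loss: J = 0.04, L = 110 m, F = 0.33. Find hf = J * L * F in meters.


hf = J * L * F = 0.04 * 110 * 0.33 = 1.4520 m

1.4520 m


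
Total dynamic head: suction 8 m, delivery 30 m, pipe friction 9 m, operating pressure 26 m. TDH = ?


TDH = Hs + Hd + hf + Hp = 8 + 30 + 9 + 26 = 73

73 m


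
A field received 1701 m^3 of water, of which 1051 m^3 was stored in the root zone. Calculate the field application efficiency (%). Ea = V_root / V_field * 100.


Ea = V_root / V_field * 100 = 1051 / 1701 * 100 = 61.7872%

61.7872 %


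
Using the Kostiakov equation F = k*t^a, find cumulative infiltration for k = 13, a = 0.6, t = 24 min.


F = k * t^a = 13 * 24^0.6
F = 13 * 6.731731

87.5125 mm


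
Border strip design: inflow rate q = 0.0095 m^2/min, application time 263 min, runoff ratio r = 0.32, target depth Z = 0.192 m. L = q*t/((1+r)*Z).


L = q*t/((1+r)*Z)
L = 0.0095*263/((1+0.32)*0.192)
L = 2.4985/0.25344

9.8583 m


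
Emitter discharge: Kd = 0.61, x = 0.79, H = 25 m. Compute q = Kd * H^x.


q = Kd * H^x = 0.61 * 25^0.79 = 0.61 * 12.716647

7.7572 L/h


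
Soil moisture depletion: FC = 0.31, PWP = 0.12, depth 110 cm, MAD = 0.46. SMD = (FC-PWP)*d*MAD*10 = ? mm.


SMD = (FC - PWP) * d * MAD * 10
SMD = (0.31 - 0.12) * 110 * 0.46 * 10
SMD = 0.1900 * 110 * 0.46 * 10

96.1400 mm


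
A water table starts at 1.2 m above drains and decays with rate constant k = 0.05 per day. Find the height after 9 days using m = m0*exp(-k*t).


m = m0 * exp(-k*t)
m = 1.2 * exp(-0.05 * 9)
m = 1.2 * exp(-0.4500)

0.7652 m


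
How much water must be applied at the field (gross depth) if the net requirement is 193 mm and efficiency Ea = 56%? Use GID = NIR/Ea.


Ea = 56% = 0.56
GID = NIR / Ea = 193 / 0.56 = 344.6429 mm

344.6429 mm


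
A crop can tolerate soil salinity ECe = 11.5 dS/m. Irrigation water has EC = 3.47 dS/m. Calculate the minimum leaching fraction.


LR = ECiw / (5*ECe - ECiw)
LR = 3.47 / (5*11.5 - 3.47)
LR = 3.47 / 54.0300

0.0642


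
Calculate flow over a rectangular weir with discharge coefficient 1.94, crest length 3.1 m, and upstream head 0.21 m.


Q = C * L * H^(3/2) = 1.94 * 3.1 * 0.21^1.5 = 1.94 * 3.1 * 0.096234

0.5788 m^3/s


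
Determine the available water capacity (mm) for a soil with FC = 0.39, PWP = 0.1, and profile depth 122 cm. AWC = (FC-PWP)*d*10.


AWC = (FC - PWP) * d * 10
AWC = (0.39 - 0.1) * 122 * 10
AWC = 0.2900 * 122 * 10

353.8000 mm


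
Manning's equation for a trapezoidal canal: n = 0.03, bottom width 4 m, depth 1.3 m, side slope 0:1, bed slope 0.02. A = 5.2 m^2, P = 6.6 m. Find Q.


R = A/P = 5.2/6.6 = 0.787879
Q = (1/0.03) * 5.2 * 0.787879^(2/3) * 0.02^0.5

20.9108 m^3/s


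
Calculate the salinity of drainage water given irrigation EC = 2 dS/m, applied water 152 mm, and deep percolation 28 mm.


EC_dw = EC_iw * D_iw / D_dw
EC_dw = 2 * 152 / 28
EC_dw = 304 / 28

10.8571 dS/m


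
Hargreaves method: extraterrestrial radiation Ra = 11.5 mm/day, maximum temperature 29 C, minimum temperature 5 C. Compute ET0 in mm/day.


Tmean = (Tmax + Tmin)/2 = (29 + 5)/2 = 17.0
ET0 = 0.0023 * 11.5 * (17.0 + 17.8) * sqrt(29 - 5)
ET0 = 0.0023 * 11.5 * 34.8 * 4.898979

4.5093 mm/day


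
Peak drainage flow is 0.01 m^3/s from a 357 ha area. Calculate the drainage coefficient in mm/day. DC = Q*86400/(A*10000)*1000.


DC = Q * 86400 / (A * 10000) * 1000
DC = 0.01 * 86400 / (357 * 10000) * 1000
DC = 864000.0000 / 3570000

0.2420 mm/day


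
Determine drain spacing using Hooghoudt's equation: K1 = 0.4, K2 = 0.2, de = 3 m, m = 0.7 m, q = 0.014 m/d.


S^2 = 8*K2*de*m/q + 4*K1*m^2/q
S^2 = 8*0.2*3*0.7/0.014 + 4*0.4*0.7^2/0.014
S = sqrt(296.0000)

17.2047 m


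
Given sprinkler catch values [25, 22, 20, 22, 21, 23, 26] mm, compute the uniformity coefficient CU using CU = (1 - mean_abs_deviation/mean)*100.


mean = 22.714286 mm
MAD = 1.673469 mm
CU = (1 - 1.673469/22.714286)*100

92.6325 %


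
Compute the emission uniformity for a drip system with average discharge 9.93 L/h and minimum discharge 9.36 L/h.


EU = (q_min/q_avg)*100 = (9.36/9.93)*100 = 94.2598%

94.2598 %


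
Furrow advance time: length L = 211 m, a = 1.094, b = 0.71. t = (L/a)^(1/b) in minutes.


t = (L/a)^(1/b)
t = (211/1.094)^(1/0.71)
t = 192.870201^(1/0.71)

1654.5629 min


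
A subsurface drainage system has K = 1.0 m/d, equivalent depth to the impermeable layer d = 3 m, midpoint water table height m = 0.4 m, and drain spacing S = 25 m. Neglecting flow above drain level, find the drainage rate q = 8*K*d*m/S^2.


q = 8*K*d*m/S^2
q = 8*1.0*3*0.4/25^2
q = 9.6000 / 625

0.0154 m/d


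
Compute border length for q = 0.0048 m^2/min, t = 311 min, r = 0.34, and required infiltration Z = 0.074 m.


L = q*t/((1+r)*Z)
L = 0.0048*311/((1+0.34)*0.074)
L = 1.4928/0.09916

15.0545 m


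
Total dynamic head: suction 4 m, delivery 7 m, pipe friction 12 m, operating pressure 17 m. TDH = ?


TDH = Hs + Hd + hf + Hp = 4 + 7 + 12 + 17 = 40

40 m


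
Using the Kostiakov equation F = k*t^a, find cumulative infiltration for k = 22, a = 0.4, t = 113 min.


F = k * t^a = 22 * 113^0.4
F = 22 * 6.625694

145.7653 mm


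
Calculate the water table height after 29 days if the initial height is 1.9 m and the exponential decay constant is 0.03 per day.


m = m0 * exp(-k*t)
m = 1.9 * exp(-0.03 * 29)
m = 1.9 * exp(-0.8700)

0.7960 m


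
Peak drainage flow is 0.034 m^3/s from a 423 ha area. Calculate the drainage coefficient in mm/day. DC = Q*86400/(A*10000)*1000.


DC = Q * 86400 / (A * 10000) * 1000
DC = 0.034 * 86400 / (423 * 10000) * 1000
DC = 2937600.0000 / 4230000

0.6945 mm/day


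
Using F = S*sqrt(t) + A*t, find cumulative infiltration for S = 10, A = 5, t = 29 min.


F = S*sqrt(t) + A*t
F = 10*sqrt(29) + 5*29
F = 10*5.385165 + 145

198.8517 mm


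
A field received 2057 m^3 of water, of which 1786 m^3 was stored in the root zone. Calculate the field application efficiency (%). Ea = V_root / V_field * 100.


Ea = V_root / V_field * 100 = 1786 / 2057 * 100 = 86.8255%

86.8255 %


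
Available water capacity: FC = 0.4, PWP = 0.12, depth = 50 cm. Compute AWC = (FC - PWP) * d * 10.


AWC = (FC - PWP) * d * 10
AWC = (0.4 - 0.12) * 50 * 10
AWC = 0.2800 * 50 * 10

140.0000 mm


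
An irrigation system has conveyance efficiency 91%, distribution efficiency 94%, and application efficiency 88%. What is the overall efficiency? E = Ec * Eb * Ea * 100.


Ec = 0.91, Eb = 0.94, Ea = 0.88
E = 0.91 * 0.94 * 0.88 * 100 = 75.2752%

75.2752 %


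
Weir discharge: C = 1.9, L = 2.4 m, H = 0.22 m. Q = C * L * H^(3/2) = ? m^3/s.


Q = C * L * H^(3/2) = 1.9 * 2.4 * 0.22^1.5 = 1.9 * 2.4 * 0.103189

0.4705 m^3/s


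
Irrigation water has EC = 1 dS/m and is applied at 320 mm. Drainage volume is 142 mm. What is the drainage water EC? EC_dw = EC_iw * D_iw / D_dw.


EC_dw = EC_iw * D_iw / D_dw
EC_dw = 1 * 320 / 142
EC_dw = 320 / 142

2.2535 dS/m


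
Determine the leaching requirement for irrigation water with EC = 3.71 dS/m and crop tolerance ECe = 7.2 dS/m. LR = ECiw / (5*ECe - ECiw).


LR = ECiw / (5*ECe - ECiw)
LR = 3.71 / (5*7.2 - 3.71)
LR = 3.71 / 32.2900

0.1149


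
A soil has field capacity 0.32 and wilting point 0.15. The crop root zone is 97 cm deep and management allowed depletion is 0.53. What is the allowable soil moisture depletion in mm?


SMD = (FC - PWP) * d * MAD * 10
SMD = (0.32 - 0.15) * 97 * 0.53 * 10
SMD = 0.1700 * 97 * 0.53 * 10

87.3970 mm


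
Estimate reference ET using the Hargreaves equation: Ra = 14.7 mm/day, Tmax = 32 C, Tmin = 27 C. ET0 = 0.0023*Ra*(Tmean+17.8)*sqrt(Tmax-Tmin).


Tmean = (Tmax + Tmin)/2 = (32 + 27)/2 = 29.5
ET0 = 0.0023 * 14.7 * (29.5 + 17.8) * sqrt(32 - 27)
ET0 = 0.0023 * 14.7 * 47.3 * 2.236068

3.5759 mm/day


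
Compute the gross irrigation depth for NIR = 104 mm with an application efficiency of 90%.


Ea = 90% = 0.9
GID = NIR / Ea = 104 / 0.9 = 115.5556 mm

115.5556 mm


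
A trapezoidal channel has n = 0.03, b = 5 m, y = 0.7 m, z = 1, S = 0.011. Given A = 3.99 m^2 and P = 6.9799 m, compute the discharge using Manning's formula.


R = A/P = 3.99/6.9799 = 0.571641
Q = (1/0.03) * 3.99 * 0.571641^(2/3) * 0.011^0.5

9.6079 m^3/s


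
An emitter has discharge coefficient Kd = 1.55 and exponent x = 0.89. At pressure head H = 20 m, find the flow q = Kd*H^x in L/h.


q = Kd * H^x = 1.55 * 20^0.89 = 1.55 * 14.385226

22.2971 L/h


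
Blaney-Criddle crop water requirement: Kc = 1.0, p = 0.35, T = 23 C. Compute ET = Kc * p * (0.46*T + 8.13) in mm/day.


ET = Kc * p * (0.46*T + 8.13)
ET = 1.0 * 0.35 * (0.46*23 + 8.13)
ET = 1.0 * 0.35 * 18.7100

6.5485 mm/day


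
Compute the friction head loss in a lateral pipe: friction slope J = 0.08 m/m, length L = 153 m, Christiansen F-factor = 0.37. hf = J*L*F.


hf = J * L * F = 0.08 * 153 * 0.37 = 4.5288 m

4.5288 m


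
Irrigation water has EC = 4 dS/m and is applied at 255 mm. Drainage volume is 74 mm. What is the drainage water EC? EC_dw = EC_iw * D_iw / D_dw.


EC_dw = EC_iw * D_iw / D_dw
EC_dw = 4 * 255 / 74
EC_dw = 1020 / 74

13.7838 dS/m


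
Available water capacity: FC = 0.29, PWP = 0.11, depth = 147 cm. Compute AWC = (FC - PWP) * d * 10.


AWC = (FC - PWP) * d * 10
AWC = (0.29 - 0.11) * 147 * 10
AWC = 0.1800 * 147 * 10

264.6000 mm


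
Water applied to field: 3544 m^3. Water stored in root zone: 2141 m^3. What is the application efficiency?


Ea = V_root / V_field * 100 = 2141 / 3544 * 100 = 60.4120%

60.4120 %


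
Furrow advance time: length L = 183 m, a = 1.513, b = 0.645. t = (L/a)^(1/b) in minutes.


t = (L/a)^(1/b)
t = (183/1.513)^(1/0.645)
t = 120.951751^(1/0.645)

1693.7763 min


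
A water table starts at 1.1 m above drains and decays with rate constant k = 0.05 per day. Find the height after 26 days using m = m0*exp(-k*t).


m = m0 * exp(-k*t)
m = 1.1 * exp(-0.05 * 26)
m = 1.1 * exp(-1.3000)

0.2998 m


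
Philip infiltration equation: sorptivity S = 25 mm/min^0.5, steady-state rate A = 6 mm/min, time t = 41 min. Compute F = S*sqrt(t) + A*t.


F = S*sqrt(t) + A*t
F = 25*sqrt(41) + 6*41
F = 25*6.403124 + 246

406.0781 mm


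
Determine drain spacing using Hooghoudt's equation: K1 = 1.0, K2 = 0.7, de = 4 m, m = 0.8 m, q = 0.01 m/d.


S^2 = 8*K2*de*m/q + 4*K1*m^2/q
S^2 = 8*0.7*4*0.8/0.01 + 4*1.0*0.8^2/0.01
S = sqrt(2048.0000)

45.2548 m


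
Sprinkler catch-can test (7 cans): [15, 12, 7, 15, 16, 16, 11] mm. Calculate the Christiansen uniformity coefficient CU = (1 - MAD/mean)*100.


mean = 13.142857 mm
MAD = 2.693878 mm
CU = (1 - 2.693878/13.142857)*100

79.5031 %


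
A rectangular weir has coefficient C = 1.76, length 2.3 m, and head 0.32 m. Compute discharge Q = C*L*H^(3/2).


Q = C * L * H^(3/2) = 1.76 * 2.3 * 0.32^1.5 = 1.76 * 2.3 * 0.181019

0.7328 m^3/s


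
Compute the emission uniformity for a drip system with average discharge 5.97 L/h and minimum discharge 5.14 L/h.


EU = (q_min/q_avg)*100 = (5.14/5.97)*100 = 86.0972%

86.0972 %


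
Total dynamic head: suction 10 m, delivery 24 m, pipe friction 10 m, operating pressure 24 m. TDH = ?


TDH = Hs + Hd + hf + Hp = 10 + 24 + 10 + 24 = 68

68 m


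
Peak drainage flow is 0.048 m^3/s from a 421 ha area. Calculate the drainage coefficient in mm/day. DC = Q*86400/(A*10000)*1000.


DC = Q * 86400 / (A * 10000) * 1000
DC = 0.048 * 86400 / (421 * 10000) * 1000
DC = 4147200.0000 / 4210000

0.9851 mm/day


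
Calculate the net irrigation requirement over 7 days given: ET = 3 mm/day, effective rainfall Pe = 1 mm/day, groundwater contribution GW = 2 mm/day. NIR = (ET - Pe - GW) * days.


Daily deficit = ET - Pe - GW = 3 - 1 - 2 = 0 mm/day
NIR = 0 * 7 = 0 mm

0 mm


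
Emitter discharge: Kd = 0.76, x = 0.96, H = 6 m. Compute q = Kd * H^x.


q = Kd * H^x = 0.76 * 6^0.96 = 0.76 * 5.585026

4.2446 L/h


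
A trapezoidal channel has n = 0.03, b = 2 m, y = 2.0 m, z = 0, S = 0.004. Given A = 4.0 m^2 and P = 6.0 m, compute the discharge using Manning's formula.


R = A/P = 4.0/6.0 = 0.666667
Q = (1/0.03) * 4.0 * 0.666667^(2/3) * 0.004^0.5

6.4354 m^3/s


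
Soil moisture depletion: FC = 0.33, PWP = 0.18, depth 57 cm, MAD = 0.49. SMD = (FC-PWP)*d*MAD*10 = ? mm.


SMD = (FC - PWP) * d * MAD * 10
SMD = (0.33 - 0.18) * 57 * 0.49 * 10
SMD = 0.1500 * 57 * 0.49 * 10

41.8950 mm


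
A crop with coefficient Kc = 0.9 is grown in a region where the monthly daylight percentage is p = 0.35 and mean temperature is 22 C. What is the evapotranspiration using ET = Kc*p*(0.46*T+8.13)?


ET = Kc * p * (0.46*T + 8.13)
ET = 0.9 * 0.35 * (0.46*22 + 8.13)
ET = 0.9 * 0.35 * 18.2500

5.7488 mm/day


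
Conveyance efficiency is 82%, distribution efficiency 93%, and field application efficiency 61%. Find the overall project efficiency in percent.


Ec = 0.82, Eb = 0.93, Ea = 0.61
E = 0.82 * 0.93 * 0.61 * 100 = 46.5186%

46.5186 %


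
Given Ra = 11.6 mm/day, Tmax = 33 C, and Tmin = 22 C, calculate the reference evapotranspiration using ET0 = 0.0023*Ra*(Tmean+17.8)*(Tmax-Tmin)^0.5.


Tmean = (Tmax + Tmin)/2 = (33 + 22)/2 = 27.5
ET0 = 0.0023 * 11.6 * (27.5 + 17.8) * sqrt(33 - 22)
ET0 = 0.0023 * 11.6 * 45.3 * 3.316625

4.0085 mm/day


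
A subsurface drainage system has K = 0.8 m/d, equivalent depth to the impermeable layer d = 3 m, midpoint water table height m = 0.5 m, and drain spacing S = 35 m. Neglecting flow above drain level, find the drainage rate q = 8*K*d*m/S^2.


q = 8*K*d*m/S^2
q = 8*0.8*3*0.5/35^2
q = 9.6000 / 1225

0.0078 m/d


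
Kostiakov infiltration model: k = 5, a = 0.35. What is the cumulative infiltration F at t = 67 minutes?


F = k * t^a = 5 * 67^0.35
F = 5 * 4.356384

21.7819 mm


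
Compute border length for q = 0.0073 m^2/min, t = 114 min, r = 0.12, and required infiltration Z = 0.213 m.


L = q*t/((1+r)*Z)
L = 0.0073*114/((1+0.12)*0.213)
L = 0.8322/0.23856

3.4884 m


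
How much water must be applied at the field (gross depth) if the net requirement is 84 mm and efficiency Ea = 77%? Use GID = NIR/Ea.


Ea = 77% = 0.77
GID = NIR / Ea = 84 / 0.77 = 109.0909 mm

109.0909 mm


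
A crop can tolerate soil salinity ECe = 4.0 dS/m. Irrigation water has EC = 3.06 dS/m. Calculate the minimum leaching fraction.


LR = ECiw / (5*ECe - ECiw)
LR = 3.06 / (5*4.0 - 3.06)
LR = 3.06 / 16.9400

0.1806


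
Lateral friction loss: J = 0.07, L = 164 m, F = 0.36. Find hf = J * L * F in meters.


hf = J * L * F = 0.07 * 164 * 0.36 = 4.1328 m

4.1328 m


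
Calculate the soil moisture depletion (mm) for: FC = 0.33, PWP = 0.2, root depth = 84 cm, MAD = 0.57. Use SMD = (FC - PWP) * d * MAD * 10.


SMD = (FC - PWP) * d * MAD * 10
SMD = (0.33 - 0.2) * 84 * 0.57 * 10
SMD = 0.1300 * 84 * 0.57 * 10

62.2440 mm


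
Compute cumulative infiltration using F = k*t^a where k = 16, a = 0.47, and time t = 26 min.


F = k * t^a = 16 * 26^0.47
F = 16 * 4.624209

73.9873 mm


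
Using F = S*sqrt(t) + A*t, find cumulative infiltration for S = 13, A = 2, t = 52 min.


F = S*sqrt(t) + A*t
F = 13*sqrt(52) + 2*52
F = 13*7.211103 + 104

197.7443 mm


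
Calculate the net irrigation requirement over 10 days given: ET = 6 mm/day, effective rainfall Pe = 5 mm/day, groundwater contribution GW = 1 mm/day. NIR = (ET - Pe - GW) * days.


Daily deficit = ET - Pe - GW = 6 - 5 - 1 = 0 mm/day
NIR = 0 * 10 = 0 mm

0 mm


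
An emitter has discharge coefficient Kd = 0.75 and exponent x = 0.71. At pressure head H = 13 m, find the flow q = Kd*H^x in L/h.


q = Kd * H^x = 0.75 * 13^0.71 = 0.75 * 6.178738

4.6341 L/h


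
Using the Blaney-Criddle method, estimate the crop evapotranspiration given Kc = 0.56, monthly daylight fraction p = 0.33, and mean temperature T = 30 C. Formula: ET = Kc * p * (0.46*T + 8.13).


ET = Kc * p * (0.46*T + 8.13)
ET = 0.56 * 0.33 * (0.46*30 + 8.13)
ET = 0.56 * 0.33 * 21.9300

4.0527 mm/day


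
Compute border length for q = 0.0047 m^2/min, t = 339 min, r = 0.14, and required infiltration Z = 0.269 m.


L = q*t/((1+r)*Z)
L = 0.0047*339/((1+0.14)*0.269)
L = 1.5933/0.30666

5.1957 m


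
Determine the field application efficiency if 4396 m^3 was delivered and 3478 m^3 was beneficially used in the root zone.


Ea = V_root / V_field * 100 = 3478 / 4396 * 100 = 79.1174%

79.1174 %


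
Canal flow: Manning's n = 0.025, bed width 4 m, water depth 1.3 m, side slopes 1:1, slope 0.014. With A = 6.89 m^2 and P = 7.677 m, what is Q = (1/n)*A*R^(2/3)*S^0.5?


R = A/P = 6.89/7.677 = 0.897486
Q = (1/0.025) * 6.89 * 0.897486^(2/3) * 0.014^0.5

30.3409 m^3/s


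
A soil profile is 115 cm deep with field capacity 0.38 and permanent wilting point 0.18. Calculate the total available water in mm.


AWC = (FC - PWP) * d * 10
AWC = (0.38 - 0.18) * 115 * 10
AWC = 0.2000 * 115 * 10

230.0000 mm


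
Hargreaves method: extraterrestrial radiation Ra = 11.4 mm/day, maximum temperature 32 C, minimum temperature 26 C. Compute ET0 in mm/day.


Tmean = (Tmax + Tmin)/2 = (32 + 26)/2 = 29.0
ET0 = 0.0023 * 11.4 * (29.0 + 17.8) * sqrt(32 - 26)
ET0 = 0.0023 * 11.4 * 46.8 * 2.449490

3.0058 mm/day


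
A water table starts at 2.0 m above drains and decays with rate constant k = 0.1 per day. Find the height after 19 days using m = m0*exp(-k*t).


m = m0 * exp(-k*t)
m = 2.0 * exp(-0.1 * 19)
m = 2.0 * exp(-1.9000)

0.2991 m


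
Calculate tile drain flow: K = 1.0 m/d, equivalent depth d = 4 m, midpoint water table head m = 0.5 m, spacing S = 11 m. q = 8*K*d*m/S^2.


q = 8*K*d*m/S^2
q = 8*1.0*4*0.5/11^2
q = 16.0000 / 121

0.1322 m/d


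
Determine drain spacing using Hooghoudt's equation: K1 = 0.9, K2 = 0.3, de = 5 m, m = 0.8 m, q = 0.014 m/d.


S^2 = 8*K2*de*m/q + 4*K1*m^2/q
S^2 = 8*0.3*5*0.8/0.014 + 4*0.9*0.8^2/0.014
S = sqrt(850.2857)

29.1597 m


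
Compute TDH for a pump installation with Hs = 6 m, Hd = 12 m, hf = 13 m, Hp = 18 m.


TDH = Hs + Hd + hf + Hp = 6 + 12 + 13 + 18 = 49

49 m


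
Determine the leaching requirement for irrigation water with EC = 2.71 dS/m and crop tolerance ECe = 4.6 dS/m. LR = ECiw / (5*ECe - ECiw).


LR = ECiw / (5*ECe - ECiw)
LR = 2.71 / (5*4.6 - 2.71)
LR = 2.71 / 20.2900

0.1336


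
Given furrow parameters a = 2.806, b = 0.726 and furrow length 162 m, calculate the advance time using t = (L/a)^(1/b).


t = (L/a)^(1/b)
t = (162/2.806)^(1/0.726)
t = 57.733428^(1/0.726)

266.8139 min


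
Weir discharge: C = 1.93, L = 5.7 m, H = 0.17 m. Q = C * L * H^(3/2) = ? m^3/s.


Q = C * L * H^(3/2) = 1.93 * 5.7 * 0.17^1.5 = 1.93 * 5.7 * 0.070093

0.7711 m^3/s


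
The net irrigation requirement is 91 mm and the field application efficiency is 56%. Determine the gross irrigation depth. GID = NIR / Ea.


Ea = 56% = 0.56
GID = NIR / Ea = 91 / 0.56 = 162.5000 mm

162.5000 mm


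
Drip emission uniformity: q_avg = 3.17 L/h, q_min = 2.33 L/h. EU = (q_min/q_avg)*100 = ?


EU = (q_min/q_avg)*100 = (2.33/3.17)*100 = 73.5016%

73.5016 %


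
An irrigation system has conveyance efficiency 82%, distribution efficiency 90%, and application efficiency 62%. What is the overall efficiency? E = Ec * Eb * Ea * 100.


Ec = 0.82, Eb = 0.9, Ea = 0.62
E = 0.82 * 0.9 * 0.62 * 100 = 45.7560%

45.7560 %


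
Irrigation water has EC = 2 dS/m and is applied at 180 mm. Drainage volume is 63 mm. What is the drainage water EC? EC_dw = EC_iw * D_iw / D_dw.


EC_dw = EC_iw * D_iw / D_dw
EC_dw = 2 * 180 / 63
EC_dw = 360 / 63

5.7143 dS/m


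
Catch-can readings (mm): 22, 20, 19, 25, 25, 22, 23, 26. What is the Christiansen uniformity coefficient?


mean = 22.750000 mm
MAD = 2.000000 mm
CU = (1 - 2.000000/22.750000)*100

91.2088 %


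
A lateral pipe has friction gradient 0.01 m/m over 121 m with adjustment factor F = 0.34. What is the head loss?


hf = J * L * F = 0.01 * 121 * 0.34 = 0.4114 m

0.4114 m


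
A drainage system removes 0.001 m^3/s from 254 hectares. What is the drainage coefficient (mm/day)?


DC = Q * 86400 / (A * 10000) * 1000
DC = 0.001 * 86400 / (254 * 10000) * 1000
DC = 86400.0000 / 2540000

0.0340 mm/day


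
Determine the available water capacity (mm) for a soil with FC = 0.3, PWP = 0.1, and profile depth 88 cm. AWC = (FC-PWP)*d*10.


AWC = (FC - PWP) * d * 10
AWC = (0.3 - 0.1) * 88 * 10
AWC = 0.2000 * 88 * 10

176.0000 mm


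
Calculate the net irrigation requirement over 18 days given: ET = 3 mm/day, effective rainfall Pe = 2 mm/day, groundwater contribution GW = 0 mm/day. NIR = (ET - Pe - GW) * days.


Daily deficit = ET - Pe - GW = 3 - 2 - 0 = 1 mm/day
NIR = 1 * 18 = 18 mm

18.0000 mm


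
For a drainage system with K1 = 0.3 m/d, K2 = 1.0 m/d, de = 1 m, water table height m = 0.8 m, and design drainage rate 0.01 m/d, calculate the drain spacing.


S^2 = 8*K2*de*m/q + 4*K1*m^2/q
S^2 = 8*1.0*1*0.8/0.01 + 4*0.3*0.8^2/0.01
S = sqrt(716.8000)

26.7731 m


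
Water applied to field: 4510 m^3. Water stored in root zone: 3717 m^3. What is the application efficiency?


Ea = V_root / V_field * 100 = 3717 / 4510 * 100 = 82.4169%

82.4169 %


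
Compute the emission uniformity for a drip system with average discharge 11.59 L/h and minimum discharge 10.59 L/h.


EU = (q_min/q_avg)*100 = (10.59/11.59)*100 = 91.3719%

91.3719 %
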